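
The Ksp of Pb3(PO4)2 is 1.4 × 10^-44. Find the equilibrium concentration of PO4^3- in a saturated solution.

Pb3(PO4)2(s) ⇌ 3 Pb^2+(aq) + 2 PO4^3-(aq)
Ksp = [Pb^2+]^3[PO4^3-]^2
If s mol/L of Pb3(PO4)2 dissolves, [Pb^2+] = 3s and [PO4^3-] = 2s.
So Ksp = (3s)^3 × (2s)^2 = 108s^5
s^5 = 1.4 × 10^-44 / 108, so s = 6.65 x 10^-10 M
[PO4^3-] = 2s = 1.3 × 10^-9 M

[PO4^3-] ≈ 1.3e-9 M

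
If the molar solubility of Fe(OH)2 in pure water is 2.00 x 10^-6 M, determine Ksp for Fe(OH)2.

Fe(OH)2(s) <=> Fe^2+(aq) + 2 OH^-(aq)
If s mol/L of Fe(OH)2 dissolves, [Fe^2+] = s and [OH^-] = 2s.
Ksp = [Fe^2+][OH^-]^2
Substituting: Ksp = s(2s)^2 = 4s^3
With s = 2.00 × 10^-6: Ksp = 3.20 x 10^-17

Ksp ≈ 3.20e-17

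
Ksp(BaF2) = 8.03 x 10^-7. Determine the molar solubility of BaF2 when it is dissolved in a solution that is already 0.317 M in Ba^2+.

7.96 x 10^-4 M

BaF2(s) ⇌ Ba^2+ + 2 F^-
Ksp = [Ba^2+][F^-]^2
If s mol/L dissolves here, [Ba^2+] = 0.317 + s ≈ 0.317, [F^-] = 2s (since the Ba^2+ already present dominates).
Ksp ≈ 0.317 × (2s)^2
s = 7.96 × 10^-4 M
Check: s = 8.0 × 10^-4 ≪ 0.317, so the approximation is valid.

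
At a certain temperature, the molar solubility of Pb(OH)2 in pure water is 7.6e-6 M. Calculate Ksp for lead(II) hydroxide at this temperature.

1.8 × 10^-15

Pb(OH)2(s) ⇌ Pb^2+ + 2 OH^-
Let s = molar solubility. Then [Pb^2+] = s and [OH^-] = 2s.
Ksp = [Pb^2+][OH^-]^2
So Ksp = s × (2s)^2 = 4s^3
With s = 7.6 × 10^-6: Ksp = 1.8 × 10^-15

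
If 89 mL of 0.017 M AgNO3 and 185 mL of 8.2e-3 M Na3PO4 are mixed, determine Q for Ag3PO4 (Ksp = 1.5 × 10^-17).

9.3 × 10^-10

Total volume = 89 + 185 = 274 mL.
[Ag^+] = 1.7 x 10^-2 × (89/274) = 5.52 × 10^-3 M
[PO4^3-] = 8.2 x 10^-3 × (185/274) = 5.54 × 10^-3 M
Ag3PO4(s) ⇌ 3 Ag^+(aq) + PO4^3-(aq), so Q = [Ag^+]^3[PO4^3-]
Q = (5.52 x 10^-3)^3(5.54 × 10^-3) = 9.3 × 10^-10
Q > Ksp, so Ag3PO4 will precipitate.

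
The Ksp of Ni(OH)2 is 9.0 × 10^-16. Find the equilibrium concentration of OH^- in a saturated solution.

[OH^-] ≈ 1.2 x 10^-5 M

Ni(OH)2(s) ⇌ Ni^2+ + 2 OH^-
Ksp = [Ni^2+][OH^-]^2
With molar solubility s: [Ni^2+] = s, [OH^-] = 2s.
So Ksp = s × (2s)^2 = 4s^3
s^3 = 9.0 × 10^-16 / 4, so s = 6.08 x 10^-6 M
[OH^-] = 2s = 1.2 x 10^-5 M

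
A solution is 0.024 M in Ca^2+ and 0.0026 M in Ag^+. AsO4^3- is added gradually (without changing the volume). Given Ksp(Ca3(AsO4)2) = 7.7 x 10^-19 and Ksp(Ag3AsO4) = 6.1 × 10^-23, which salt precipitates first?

Precipitation of each salt starts when its ion product equals its Ksp.
For Ca3(AsO4)2: 7.7 x 10^-19 = (0.024)^3 × [AsO4^3-]^2  ⇒  [AsO4^3-] = 2.4 × 10^-7 M.
For Ag3AsO4: 6.1 × 10^-23 = (0.0026)^3 × [AsO4^3-]  ⇒  [AsO4^3-] = 3.5 × 10^-15 M.
The salt with the lower threshold [AsO4^3-] precipitates first: Ag3AsO4.

Ag3AsO4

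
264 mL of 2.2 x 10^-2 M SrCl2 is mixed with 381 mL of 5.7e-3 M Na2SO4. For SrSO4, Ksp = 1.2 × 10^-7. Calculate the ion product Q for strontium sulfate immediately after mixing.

3.0 × 10^-5

Total volume = 264 + 381 = 645 mL.
[Sr^2+] = 2.2 × 10^-2 × (264/645) = 9.00 × 10^-3 M
[SO4^2-] = 5.7 x 10^-3 × (381/645) = 3.37 × 10^-3 M
SrSO4(s) ⇌ Sr^2+ + SO4^2-, so Q = [Sr^2+][SO4^2-]
Q = (9.00 × 10^-3)(3.37 × 10^-3) = 3.0 × 10^-5
Q > Ksp, so SrSO4 will precipitate.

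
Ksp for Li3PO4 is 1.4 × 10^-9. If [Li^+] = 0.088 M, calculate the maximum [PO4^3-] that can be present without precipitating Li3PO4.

[PO4^3-] = 2.1e-6 M

Li3PO4(s) ⇌ 3 Li^+ + PO4^3-
Ksp = [Li^+]^3[PO4^3-]
Precipitation begins when Q = Ksp. With [Li^+] = 0.088 M:
1.4 × 10^-9 = (0.088)^3 × [PO4^3-]
[PO4^3-] = (1.4 × 10^-9 / 6.81 x 10^-4) = 2.1 x 10^-6 M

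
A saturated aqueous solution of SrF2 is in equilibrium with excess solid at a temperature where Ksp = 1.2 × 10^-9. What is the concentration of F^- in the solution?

SrF2(s) ⇌ Sr^2+ + 2 F^-
Ksp = [Sr^2+][F^-]^2
With molar solubility s: [Sr^2+] = s, [F^-] = 2s.
Ksp = s(2s)^2 = 4s^3
Solving, s = (1.2 × 10^-9/4)^(1/3) = 6.69 x 10^-4 M
[F^-] = 2s = 1.3 x 10^-3 M

1.3 x 10^-3 M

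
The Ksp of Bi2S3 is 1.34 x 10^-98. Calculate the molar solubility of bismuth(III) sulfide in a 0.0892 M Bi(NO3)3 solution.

Bi2S3(s) ⇌ 2 Bi^3+ + 3 S^2-
Ksp = [Bi^3+]^2[S^2-]^3
Let s be the molar solubility in this solution. [Bi^3+] = 0.0892 + 2s ≈ 0.0892, [S^2-] = 3s (common-ion effect: Bi^3+ is already 0.0892 M).
Ksp ≈ (0.0892)^2 × (3s)^3
s = 3.97 × 10^-33 M
Check: 2s = 7.9 × 10^-33 ≪ 0.0892, so the approximation is valid.

s ≈ 3.97e-33 M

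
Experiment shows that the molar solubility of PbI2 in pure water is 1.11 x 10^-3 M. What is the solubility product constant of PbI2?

PbI2(s) ⇌ Pb^2+(aq) + 2 I^-(aq)
If s mol/L of PbI2 dissolves, [Pb^2+] = s and [I^-] = 2s.
Ksp = [Pb^2+][I^-]^2
Substituting: Ksp = s(2s)^2 = 4s^3
Ksp = 4 × (1.11 x 10^-3)^3 = 5.47 × 10^-9

Ksp ≈ 5.47 × 10^-9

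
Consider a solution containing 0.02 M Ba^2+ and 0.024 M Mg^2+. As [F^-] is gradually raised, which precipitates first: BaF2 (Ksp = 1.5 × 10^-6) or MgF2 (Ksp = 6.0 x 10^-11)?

MgF2

Each salt begins to precipitate when Q = Ksp, i.e. when [F^-] reaches its threshold.
For BaF2: 1.5 × 10^-6 = 0.02 × [F^-]^2  ⇒  [F^-] = 8.7 x 10^-3 M.
For MgF2: 6.0 x 10^-11 = 0.024 × [F^-]^2  ⇒  [F^-] = 5.0 × 10^-5 M.
The salt with the lower threshold [F^-] precipitates first: MgF2.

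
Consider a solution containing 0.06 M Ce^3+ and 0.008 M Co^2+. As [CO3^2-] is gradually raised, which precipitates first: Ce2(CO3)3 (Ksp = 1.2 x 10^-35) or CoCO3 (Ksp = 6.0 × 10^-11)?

Ce2(CO3)3

Precipitation of each salt starts when its ion product equals its Ksp.
For Ce2(CO3)3: 1.2 x 10^-35 = (0.06)^2 × [CO3^2-]^3  ⇒  [CO3^2-] = 1.5 × 10^-11 M.
For CoCO3: 6.0 × 10^-11 = 0.008 × [CO3^2-]  ⇒  [CO3^2-] = 7.5 x 10^-9 M.
The salt with the lower threshold [CO3^2-] precipitates first: Ce2(CO3)3.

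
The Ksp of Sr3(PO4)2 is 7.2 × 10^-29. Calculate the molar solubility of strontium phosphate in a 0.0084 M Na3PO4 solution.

Sr3(PO4)2(s) <=> 3 Sr^2+ + 2 PO4^3-
Ksp = [Sr^2+]^3[PO4^3-]^2
If s mol/L dissolves here, [Sr^2+] = 3s, [PO4^3-] = 0.0084 + 2s ≈ 0.0084 (common-ion effect: PO4^3- is already 0.0084 M).
Ksp ≈ (3s)^3 × (0.0084)^2
s = 3.4 x 10^-9 M
Check: 2s = 6.7 × 10^-9 ≪ 0.0084, so the approximation is valid.

s = 3.4 x 10^-9 M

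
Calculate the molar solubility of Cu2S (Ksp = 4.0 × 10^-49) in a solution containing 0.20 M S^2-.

7.1 × 10^-25 M

Cu2S(s) <=> 2 Cu^+ + S^2-
Ksp = [Cu^+]^2[S^2-]
Let s = moles of Cu2S that dissolve per litre. [Cu^+] = 2s, [S^2-] = 0.20 + s ≈ 0.20 (common-ion effect: S^2- is already 0.20 M).
Ksp ≈ (2s)^2 × 0.20
s = 7.1 × 10^-25 M
Check: s = 7.1 x 10^-25 ≪ 0.20, so the approximation is valid.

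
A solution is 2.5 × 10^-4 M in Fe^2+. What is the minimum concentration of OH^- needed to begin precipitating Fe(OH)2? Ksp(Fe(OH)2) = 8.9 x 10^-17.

[OH^-] ≈ 6.0e-7 M

Fe(OH)2(s) ⇌ Fe^2+ + 2 OH^-
Ksp = [Fe^2+][OH^-]^2
Precipitation begins when Q = Ksp. With [Fe^2+] = 2.5 × 10^-4 M:
8.9 x 10^-17 = (2.5 × 10^-4) × [OH^-]^2
[OH^-] = (8.9 x 10^-17 / 2.5 × 10^-4)^(1/2) = 6.0 x 10^-7 M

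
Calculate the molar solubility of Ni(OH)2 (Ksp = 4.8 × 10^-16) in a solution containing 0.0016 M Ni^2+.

s ≈ 2.7 × 10^-7 M

Ni(OH)2(s) ⇌ Ni^2+(aq) + 2 OH^-(aq)
Ksp = [Ni^2+][OH^-]^2
Let s = moles of Ni(OH)2 that dissolve per litre. [Ni^2+] = 0.0016 + s ≈ 0.0016, [OH^-] = 2s (common-ion effect: Ni^2+ is already 0.0016 M).
Ksp ≈ 0.0016 × (2s)^2
s = 2.7 × 10^-7 M
Check: s = 2.7 × 10^-7 ≪ 0.0016, so the approximation is valid.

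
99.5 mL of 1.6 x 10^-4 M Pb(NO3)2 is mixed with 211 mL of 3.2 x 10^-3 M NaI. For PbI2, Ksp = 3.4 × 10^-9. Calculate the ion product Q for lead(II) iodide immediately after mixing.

Total volume = 99.5 + 211 = 310.5 mL.
[Pb^2+] = 1.6 × 10^-4 × (99.5/310.5) = 5.13 × 10^-5 M
[I^-] = 3.2 × 10^-3 × (211/310.5) = 2.17 × 10^-3 M
PbI2(s) ⇌ Pb^2+(aq) + 2 I^-(aq), so Q = [Pb^2+][I^-]^2
Q = (5.13 x 10^-5)(2.17 x 10^-3)^2 = 2.4 x 10^-10
Q < Ksp, so no precipitate of PbI2 forms.

Q = 2.4e-10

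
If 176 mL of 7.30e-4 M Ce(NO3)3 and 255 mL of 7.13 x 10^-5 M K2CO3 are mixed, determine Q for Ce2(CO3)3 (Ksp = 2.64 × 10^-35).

Total volume = 176 + 255 = 431 mL.
[Ce^3+] = 7.30 × 10^-4 × (176/431) = 2.981 × 10^-4 M
[CO3^2-] = 7.13 × 10^-5 × (255/431) = 4.218 × 10^-5 M
Ce2(CO3)3(s) ⇌ 2 Ce^3+(aq) + 3 CO3^2-(aq), so Q = [Ce^3+]^2[CO3^2-]^3
Q = (2.981 x 10^-4)^2(4.218 × 10^-5)^3 = 6.67 × 10^-21
Q > Ksp, so Ce2(CO3)3 will precipitate.

Q ≈ 6.67 x 10^-21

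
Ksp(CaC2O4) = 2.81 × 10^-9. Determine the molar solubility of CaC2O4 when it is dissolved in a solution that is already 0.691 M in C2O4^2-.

CaC2O4(s) ⇌ Ca^2+ + C2O4^2-
Ksp = [Ca^2+][C2O4^2-]
Let s be the molar solubility in this solution. [Ca^2+] = s, [C2O4^2-] = 0.691 + s ≈ 0.691 (since the C2O4^2- already present dominates).
Ksp ≈ s × 0.691
s = 4.07 x 10^-9 M
Check: s = 4.1 × 10^-9 ≪ 0.691, so the approximation is valid.

s = 4.07e-9 M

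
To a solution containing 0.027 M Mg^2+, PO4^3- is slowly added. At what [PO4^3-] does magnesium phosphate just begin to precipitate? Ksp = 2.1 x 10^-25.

[PO4^3-] ≈ 1.0e-10 M

Mg3(PO4)2(s) ⇌ 3 Mg^2+(aq) + 2 PO4^3-(aq)
Ksp = [Mg^2+]^3[PO4^3-]^2
Precipitation begins when Q = Ksp. With [Mg^2+] = 0.027 M:
2.1 x 10^-25 = (0.027)^3 × [PO4^3-]^2
[PO4^3-] = (2.1 x 10^-25 / 1.97 × 10^-5)^(1/2) = 1.0 × 10^-10 M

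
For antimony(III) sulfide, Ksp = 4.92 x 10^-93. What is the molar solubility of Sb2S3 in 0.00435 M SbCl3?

Sb2S3(s) <=> 2 Sb^3+(aq) + 3 S^2-(aq)
Ksp = [Sb^3+]^2[S^2-]^3
Let s = moles of Sb2S3 that dissolve per litre. [Sb^3+] = 0.00435 + 2s ≈ 0.00435, [S^2-] = 3s (since Sb^3+ from SbCl3 dominates).
Ksp ≈ (0.00435)^2 × (3s)^3
s = 2.13 × 10^-30 M
Check: 2s = 4.3 × 10^-30 ≪ 0.00435, so the approximation is valid.

s = 2.13 × 10^-30 M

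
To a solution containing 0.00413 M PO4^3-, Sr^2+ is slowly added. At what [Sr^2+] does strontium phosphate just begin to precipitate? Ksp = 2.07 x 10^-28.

Sr3(PO4)2(s) ⇌ 3 Sr^2+(aq) + 2 PO4^3-(aq)
Ksp = [Sr^2+]^3[PO4^3-]^2
Precipitation begins when Q = Ksp. With [PO4^3-] = 0.00413 M:
2.07 x 10^-28 = (0.00413)^2 × [Sr^2+]^3
[Sr^2+] = (2.07 x 10^-28 / 1.706 × 10^-5)^(1/3) = 2.30 × 10^-8 M

2.30e-8 M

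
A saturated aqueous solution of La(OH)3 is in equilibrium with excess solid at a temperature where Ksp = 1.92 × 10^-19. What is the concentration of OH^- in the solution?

2.75 × 10^-5 M

La(OH)3(s) <=> La^3+(aq) + 3 OH^-(aq)
Ksp = [La^3+][OH^-]^3
If s mol/L of La(OH)3 dissolves, [La^3+] = s and [OH^-] = 3s.
So Ksp = s × (3s)^3 = 27s^4
s = (1.92 × 10^-19 / 27)^(1/4) = 9.183 x 10^-6 M
[OH^-] = 3s = 2.75 x 10^-5 M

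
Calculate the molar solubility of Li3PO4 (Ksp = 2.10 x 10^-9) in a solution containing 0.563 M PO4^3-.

Li3PO4(s) ⇌ 3 Li^+ + PO4^3-
Ksp = [Li^+]^3[PO4^3-]
Let s be the molar solubility in this solution. [Li^+] = 3s, [PO4^3-] = 0.563 + s ≈ 0.563 (since the PO4^3- already present dominates).
Ksp ≈ (3s)^3 × 0.563
s = 5.17 × 10^-4 M
Check: s = 5.2 x 10^-4 ≪ 0.563, so the approximation is valid.

s ≈ 5.17 × 10^-4 M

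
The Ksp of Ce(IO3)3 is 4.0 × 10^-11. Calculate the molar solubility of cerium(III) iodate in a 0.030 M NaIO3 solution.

Ce(IO3)3(s) ⇌ Ce^3+ + 3 IO3^-
Ksp = [Ce^3+][IO3^-]^3
Let s be the molar solubility in this solution. [Ce^3+] = s, [IO3^-] = 0.030 + 3s ≈ 0.030 (common-ion effect: IO3^- is already 0.030 M).
Ksp ≈ s × (0.030)^3
s = 1.5 × 10^-6 M
Check: 3s = 4.4 × 10^-6 ≪ 0.030, so the approximation is valid.

s = 1.5 x 10^-6 M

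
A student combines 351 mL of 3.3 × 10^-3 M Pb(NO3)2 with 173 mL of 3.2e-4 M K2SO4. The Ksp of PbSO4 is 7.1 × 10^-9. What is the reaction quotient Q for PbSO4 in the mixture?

Total volume = 351 + 173 = 524 mL.
[Pb^2+] = 3.3 × 10^-3 × (351/524) = 2.21 x 10^-3 M
[SO4^2-] = 3.2 x 10^-4 × (173/524) = 1.06 × 10^-4 M
PbSO4(s) ⇌ Pb^2+ + SO4^2-, so Q = [Pb^2+][SO4^2-]
Q = (2.21 × 10^-3)(1.06 × 10^-4) = 2.3 × 10^-7
Q > Ksp, so PbSO4 will precipitate.

Q ≈ 2.3 × 10^-7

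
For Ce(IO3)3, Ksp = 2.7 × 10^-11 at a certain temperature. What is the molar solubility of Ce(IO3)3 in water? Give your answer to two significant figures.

Ce(IO3)3(s) ⇌ Ce^3+(aq) + 3 IO3^-(aq)
Ksp = [Ce^3+][IO3^-]^3
Let s = molar solubility. Then [Ce^3+] = s and [IO3^-] = 3s.
Ksp = s(3s)^3 = 27s^4
s = (2.7 × 10^-11 / 27)^(1/4) = 1.0 × 10^-3 M

1.0 × 10^-3 M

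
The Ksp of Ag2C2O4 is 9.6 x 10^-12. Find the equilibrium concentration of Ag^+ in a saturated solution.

Ag2C2O4(s) <=> 2 Ag^+(aq) + C2O4^2-(aq)
Ksp = [Ag^+]^2[C2O4^2-]
For each mole of Ag2C2O4 that dissolves: [Ag^+] = 2s, [C2O4^2-] = s.
Substituting: Ksp = (2s)^2s = 4s^3
Solving, s = (9.6 x 10^-12/4)^(1/3) = 1.34 × 10^-4 M
[Ag^+] = 2s = 2.7 × 10^-4 M

[Ag^+] = 2.7 x 10^-4 M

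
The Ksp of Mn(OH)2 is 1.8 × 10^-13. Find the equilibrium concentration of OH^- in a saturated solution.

Mn(OH)2(s) ⇌ Mn^2+ + 2 OH^-
Ksp = [Mn^2+][OH^-]^2
If s mol/L of Mn(OH)2 dissolves, [Mn^2+] = s and [OH^-] = 2s.
So Ksp = s × (2s)^2 = 4s^3
s^3 = 1.8 × 10^-13 / 4, so s = 3.56 × 10^-5 M
[OH^-] = 2s = 7.1 x 10^-5 M

[OH^-] = 7.1 × 10^-5 M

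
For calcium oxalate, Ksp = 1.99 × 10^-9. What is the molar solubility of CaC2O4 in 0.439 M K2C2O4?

CaC2O4(s) ⇌ Ca^2+ + C2O4^2-
Ksp = [Ca^2+][C2O4^2-]
Let s = moles of CaC2O4 that dissolve per litre. [Ca^2+] = s, [C2O4^2-] = 0.439 + s ≈ 0.439 (Ksp is small, so little additional dissolves).
Ksp ≈ s × 0.439
s = 4.53 × 10^-9 M
Check: s = 4.5 x 10^-9 ≪ 0.439, so the approximation is valid.

s ≈ 4.53 × 10^-9 M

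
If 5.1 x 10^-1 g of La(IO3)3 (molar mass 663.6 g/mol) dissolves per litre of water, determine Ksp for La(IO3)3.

Molar solubility s = (5.1 × 10^-1 g/L) / (663.6 g/mol) = 7.69 x 10^-4 M.
La(IO3)3(s) ⇌ La^3+ + 3 IO3^-
For each mole of La(IO3)3 that dissolves: [La^3+] = s, [IO3^-] = 3s.
Ksp = [La^3+][IO3^-]^3
Substituting: Ksp = s(3s)^3 = 27s^4
Ksp = 27 × (7.69 x 10^-4)^4 = 9.4 x 10^-12

9.4 × 10^-12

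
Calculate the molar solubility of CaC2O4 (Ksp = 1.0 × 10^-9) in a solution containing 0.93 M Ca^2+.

CaC2O4(s) <=> Ca^2+(aq) + C2O4^2-(aq)
Ksp = [Ca^2+][C2O4^2-]
Let s be the molar solubility in this solution. [Ca^2+] = 0.93 + s ≈ 0.93, [C2O4^2-] = s (since the Ca^2+ already present dominates).
Ksp ≈ 0.93 × s
s = 1.1 × 10^-9 M
Check: s = 1.1 × 10^-9 ≪ 0.93, so the approximation is valid.

s = 1.1 × 10^-9 M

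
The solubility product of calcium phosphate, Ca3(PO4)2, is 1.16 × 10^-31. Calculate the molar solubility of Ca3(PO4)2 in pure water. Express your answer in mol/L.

s = 2.55e-7 M

Ca3(PO4)2(s) ⇌ 3 Ca^2+(aq) + 2 PO4^3-(aq)
Ksp = [Ca^2+]^3[PO4^3-]^2
For each mole of Ca3(PO4)2 that dissolves: [Ca^2+] = 3s, [PO4^3-] = 2s.
Ksp = (3s)^3(2s)^2 = 108s^5
s^5 = 1.16 × 10^-31 / 108, so s = 2.55 × 10^-7 M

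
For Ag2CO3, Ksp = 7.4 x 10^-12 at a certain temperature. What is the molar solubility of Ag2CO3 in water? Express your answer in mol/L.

s ≈ 1.2 × 10^-4 M

Ag2CO3(s) <=> 2 Ag^+ + CO3^2-
Ksp = [Ag^+]^2[CO3^2-]
For each mole of Ag2CO3 that dissolves: [Ag^+] = 2s, [CO3^2-] = s.
Substituting: Ksp = (2s)^2s = 4s^3
s^3 = 7.4 x 10^-12 / 4, so s = 1.2 × 10^-4 M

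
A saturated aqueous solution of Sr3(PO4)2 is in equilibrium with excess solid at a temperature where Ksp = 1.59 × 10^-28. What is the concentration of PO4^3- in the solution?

Sr3(PO4)2(s) ⇌ 3 Sr^2+(aq) + 2 PO4^3-(aq)
Ksp = [Sr^2+]^3[PO4^3-]^2
For each mole of Sr3(PO4)2 that dissolves: [Sr^2+] = 3s, [PO4^3-] = 2s.
Ksp = (3s)^3(2s)^2 = 108s^5
s = (1.59 × 10^-28 / 108)^(1/5) = 1.080 × 10^-6 M
[PO4^3-] = 2s = 2.16 × 10^-6 M

[PO4^3-] = 2.16e-6 M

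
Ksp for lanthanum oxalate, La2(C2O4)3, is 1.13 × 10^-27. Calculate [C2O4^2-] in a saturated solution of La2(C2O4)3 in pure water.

[C2O4^2-] = 4.80e-6 M

La2(C2O4)3(s) ⇌ 2 La^3+ + 3 C2O4^2-
Ksp = [La^3+]^2[C2O4^2-]^3
With molar solubility s: [La^3+] = 2s, [C2O4^2-] = 3s.
Ksp = (2s)^2(3s)^3 = 108s^5
s = (1.13 × 10^-27 / 108)^(1/5) = 1.599 x 10^-6 M
[C2O4^2-] = 3s = 4.80 × 10^-6 M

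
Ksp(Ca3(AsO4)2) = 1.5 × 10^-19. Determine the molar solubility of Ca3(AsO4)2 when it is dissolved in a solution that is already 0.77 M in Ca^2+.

s = 2.9 x 10^-10 M

Ca3(AsO4)2(s) ⇌ 3 Ca^2+(aq) + 2 AsO4^3-(aq)
Ksp = [Ca^2+]^3[AsO4^3-]^2
Let s = moles of Ca3(AsO4)2 that dissolve per litre. [Ca^2+] = 0.77 + 3s ≈ 0.77, [AsO4^3-] = 2s (common-ion effect: Ca^2+ is already 0.77 M).
Ksp ≈ (0.77)^3 × (2s)^2
s = 2.9 x 10^-10 M
Check: 3s = 8.6 x 10^-10 ≪ 0.77, so the approximation is valid.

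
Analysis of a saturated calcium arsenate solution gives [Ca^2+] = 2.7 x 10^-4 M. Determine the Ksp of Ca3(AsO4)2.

Ksp = 6.4e-19

Ca3(AsO4)2(s) <=> 3 Ca^2+(aq) + 2 AsO4^3-(aq)
Stoichiometry gives [AsO4^3-] = (2/3)[Ca^2+] = 1.80 × 10^-4 M.
Ksp = [Ca^2+]^3[AsO4^3-]^2
Ksp = (2.7 × 10^-4)^3 × (1.80 × 10^-4)^2 = 6.4 × 10^-19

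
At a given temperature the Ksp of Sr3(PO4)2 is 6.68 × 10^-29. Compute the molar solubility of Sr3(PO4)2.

9.08 × 10^-7 M

Sr3(PO4)2(s) ⇌ 3 Sr^2+ + 2 PO4^3-
Ksp = [Sr^2+]^3[PO4^3-]^2
If s mol/L of Sr3(PO4)2 dissolves, [Sr^2+] = 3s and [PO4^3-] = 2s.
Ksp = (3s)^3(2s)^2 = 108s^5
Solving, s = (6.68 × 10^-29/108)^(1/5) = 9.08 × 10^-7 M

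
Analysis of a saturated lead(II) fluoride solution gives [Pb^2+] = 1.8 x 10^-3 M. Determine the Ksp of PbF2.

PbF2(s) <=> Pb^2+ + 2 F^-
Stoichiometry gives [F^-] = (2/1)[Pb^2+] = 3.60 x 10^-3 M.
Ksp = [Pb^2+][F^-]^2
Ksp = 1.8 × 10^-3 × (3.60 × 10^-3)^2 = 2.3 x 10^-8

2.3 × 10^-8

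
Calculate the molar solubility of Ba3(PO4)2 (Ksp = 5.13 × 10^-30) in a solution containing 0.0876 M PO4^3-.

Ba3(PO4)2(s) ⇌ 3 Ba^2+(aq) + 2 PO4^3-(aq)
Ksp = [Ba^2+]^3[PO4^3-]^2
Let s be the molar solubility in this solution. [Ba^2+] = 3s, [PO4^3-] = 0.0876 + 2s ≈ 0.0876 (Ksp is small, so little additional dissolves).
Ksp ≈ (3s)^3 × (0.0876)^2
s = 2.91 x 10^-10 M
Check: 2s = 5.8 × 10^-10 ≪ 0.0876, so the approximation is valid.

2.91 x 10^-10 M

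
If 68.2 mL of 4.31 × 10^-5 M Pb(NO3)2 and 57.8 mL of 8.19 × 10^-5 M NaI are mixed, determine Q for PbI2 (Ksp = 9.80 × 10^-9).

Q ≈ 3.29 × 10^-14

Total volume = 68.2 + 57.8 = 126 mL.
[Pb^2+] = 4.31 × 10^-5 × (68.2/126) = 2.333 × 10^-5 M
[I^-] = 8.19 x 10^-5 × (57.8/126) = 3.757 x 10^-5 M
PbI2(s) <=> Pb^2+(aq) + 2 I^-(aq), so Q = [Pb^2+][I^-]^2
Q = (2.333 × 10^-5)(3.757 × 10^-5)^2 = 3.29 x 10^-14
Q < Ksp, so no precipitate of PbI2 forms.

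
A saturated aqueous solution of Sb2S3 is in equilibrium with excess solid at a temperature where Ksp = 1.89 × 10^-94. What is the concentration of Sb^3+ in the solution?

[Sb^3+] ≈ 1.41 × 10^-19 M

Sb2S3(s) <=> 2 Sb^3+(aq) + 3 S^2-(aq)
Ksp = [Sb^3+]^2[S^2-]^3
If s mol/L of Sb2S3 dissolves, [Sb^3+] = 2s and [S^2-] = 3s.
Ksp = (2s)^2(3s)^3 = 108s^5
Solving, s = (1.89 × 10^-94/108)^(1/5) = 7.057 x 10^-20 M
[Sb^3+] = 2s = 1.41 × 10^-19 M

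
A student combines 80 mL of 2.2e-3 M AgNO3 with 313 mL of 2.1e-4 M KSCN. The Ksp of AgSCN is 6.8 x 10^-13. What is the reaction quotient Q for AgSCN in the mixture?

7.5e-8

Total volume = 80 + 313 = 393 mL.
[Ag^+] = 2.2 × 10^-3 × (80/393) = 4.48 × 10^-4 M
[SCN^-] = 2.1 × 10^-4 × (313/393) = 1.67 × 10^-4 M
AgSCN(s) <=> Ag^+(aq) + SCN^-(aq), so Q = [Ag^+][SCN^-]
Q = (4.48 x 10^-4)(1.67 × 10^-4) = 7.5 × 10^-8
Q > Ksp, so AgSCN will precipitate.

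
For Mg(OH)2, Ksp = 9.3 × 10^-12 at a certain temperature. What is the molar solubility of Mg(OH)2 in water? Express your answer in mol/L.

s = 1.3 × 10^-4 M

Mg(OH)2(s) <=> Mg^2+(aq) + 2 OH^-(aq)
Ksp = [Mg^2+][OH^-]^2
Let s = molar solubility. Then [Mg^2+] = s and [OH^-] = 2s.
Ksp = s(2s)^2 = 4s^3
s = (9.3 × 10^-12 / 4)^(1/3) = 1.3 x 10^-4 M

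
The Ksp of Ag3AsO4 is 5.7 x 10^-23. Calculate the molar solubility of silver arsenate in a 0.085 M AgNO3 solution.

9.3 × 10^-20 M

Ag3AsO4(s) <=> 3 Ag^+ + AsO4^3-
Ksp = [Ag^+]^3[AsO4^3-]
Let s = moles of Ag3AsO4 that dissolve per litre. [Ag^+] = 0.085 + 3s ≈ 0.085, [AsO4^3-] = s (common-ion effect: Ag^+ is already 0.085 M).
Ksp ≈ (0.085)^3 × s
s = 9.3 × 10^-20 M
Check: 3s = 2.8 × 10^-19 ≪ 0.085, so the approximation is valid.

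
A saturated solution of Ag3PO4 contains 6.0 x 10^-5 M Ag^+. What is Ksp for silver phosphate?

4.3 x 10^-18

Ag3PO4(s) ⇌ 3 Ag^+(aq) + PO4^3-(aq)
Stoichiometry gives [PO4^3-] = (1/3)[Ag^+] = 2.00 x 10^-5 M.
Ksp = [Ag^+]^3[PO4^3-]
Ksp = (6.0 x 10^-5)^3 × 2.00 × 10^-5 = 4.3 × 10^-18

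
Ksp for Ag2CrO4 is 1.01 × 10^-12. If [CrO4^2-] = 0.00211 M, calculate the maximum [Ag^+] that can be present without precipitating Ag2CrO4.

[Ag^+] = 2.19e-5 M

Ag2CrO4(s) ⇌ 2 Ag^+(aq) + CrO4^2-(aq)
Ksp = [Ag^+]^2[CrO4^2-]
Precipitation begins when Q = Ksp. With [CrO4^2-] = 0.00211 M:
1.01 × 10^-12 = (0.00211) × [Ag^+]^2
[Ag^+] = (1.01 × 10^-12 / 2.11 × 10^-3)^(1/2) = 2.19 × 10^-5 M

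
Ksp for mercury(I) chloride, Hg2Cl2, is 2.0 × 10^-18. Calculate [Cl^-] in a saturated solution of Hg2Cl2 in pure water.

Hg2Cl2(s) ⇌ Hg2^2+(aq) + 2 Cl^-(aq)
Ksp = [Hg2^2+][Cl^-]^2
With molar solubility s: [Hg2^2+] = s, [Cl^-] = 2s.
Substituting: Ksp = s(2s)^2 = 4s^3
s^3 = 2.0 × 10^-18 / 4, so s = 7.94 x 10^-7 M
[Cl^-] = 2s = 1.6 × 10^-6 M

[Cl^-] ≈ 1.6 x 10^-6 M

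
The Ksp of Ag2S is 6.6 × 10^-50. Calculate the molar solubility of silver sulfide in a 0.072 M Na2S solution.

s = 4.8e-25 M

Ag2S(s) <=> 2 Ag^+(aq) + S^2-(aq)
Ksp = [Ag^+]^2[S^2-]
Let s be the molar solubility in this solution. [Ag^+] = 2s, [S^2-] = 0.072 + s ≈ 0.072 (common-ion effect: S^2- is already 0.072 M).
Ksp ≈ (2s)^2 × 0.072
s = 4.8 × 10^-25 M
Check: s = 4.8 x 10^-25 ≪ 0.072, so the approximation is valid.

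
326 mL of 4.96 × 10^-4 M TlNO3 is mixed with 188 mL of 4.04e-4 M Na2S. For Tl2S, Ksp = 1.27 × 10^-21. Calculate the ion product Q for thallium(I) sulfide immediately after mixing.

Q ≈ 1.46 × 10^-11

Total volume = 326 + 188 = 514 mL.
[Tl^+] = 4.96 × 10^-4 × (326/514) = 3.146 × 10^-4 M
[S^2-] = 4.04 × 10^-4 × (188/514) = 1.478 x 10^-4 M
Tl2S(s) <=> 2 Tl^+ + S^2-, so Q = [Tl^+]^2[S^2-]
Q = (3.146 × 10^-4)^2(1.478 × 10^-4) = 1.46 × 10^-11
Q > Ksp, so Tl2S will precipitate.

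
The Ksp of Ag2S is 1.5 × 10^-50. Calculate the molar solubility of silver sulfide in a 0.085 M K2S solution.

Ag2S(s) ⇌ 2 Ag^+(aq) + S^2-(aq)
Ksp = [Ag^+]^2[S^2-]
Let s = moles of Ag2S that dissolve per litre. [Ag^+] = 2s, [S^2-] = 0.085 + s ≈ 0.085 (since S^2- from K2S dominates).
Ksp ≈ (2s)^2 × 0.085
s = 2.1 x 10^-25 M
Check: s = 2.1 x 10^-25 ≪ 0.085, so the approximation is valid.

s = 2.1 × 10^-25 M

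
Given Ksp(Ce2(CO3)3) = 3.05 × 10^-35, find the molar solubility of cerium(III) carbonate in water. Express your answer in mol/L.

Ce2(CO3)3(s) ⇌ 2 Ce^3+(aq) + 3 CO3^2-(aq)
Ksp = [Ce^3+]^2[CO3^2-]^3
For each mole of Ce2(CO3)3 that dissolves: [Ce^3+] = 2s, [CO3^2-] = 3s.
Ksp = (2s)^2(3s)^3 = 108s^5
s = (3.05 × 10^-35 / 108)^(1/5) = 4.90 × 10^-8 M

4.90 × 10^-8 M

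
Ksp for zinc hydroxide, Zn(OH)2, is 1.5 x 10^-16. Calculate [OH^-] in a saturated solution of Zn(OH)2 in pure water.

Zn(OH)2(s) ⇌ Zn^2+ + 2 OH^-
Ksp = [Zn^2+][OH^-]^2
For each mole of Zn(OH)2 that dissolves: [Zn^2+] = s, [OH^-] = 2s.
Substituting: Ksp = s(2s)^2 = 4s^3
s^3 = 1.5 x 10^-16 / 4, so s = 3.35 × 10^-6 M
[OH^-] = 2s = 6.7 x 10^-6 M

[OH^-] ≈ 6.7e-6 M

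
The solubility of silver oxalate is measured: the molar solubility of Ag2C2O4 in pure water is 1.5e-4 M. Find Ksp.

Ag2C2O4(s) <=> 2 Ag^+(aq) + C2O4^2-(aq)
If s mol/L of Ag2C2O4 dissolves, [Ag^+] = 2s and [C2O4^2-] = s.
Ksp = [Ag^+]^2[C2O4^2-]
So Ksp = (2s)^2 × s = 4s^3
With s = 1.5 x 10^-4: Ksp = 1.4 × 10^-11

Ksp = 1.4e-11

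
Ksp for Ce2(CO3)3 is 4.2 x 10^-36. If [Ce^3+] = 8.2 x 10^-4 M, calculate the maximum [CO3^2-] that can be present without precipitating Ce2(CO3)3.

1.8 × 10^-10 M

Ce2(CO3)3(s) <=> 2 Ce^3+ + 3 CO3^2-
Ksp = [Ce^3+]^2[CO3^2-]^3
Precipitation begins when Q = Ksp. With [Ce^3+] = 8.2 x 10^-4 M:
4.2 x 10^-36 = (8.2 x 10^-4)^2 × [CO3^2-]^3
[CO3^2-] = (4.2 x 10^-36 / 6.72 × 10^-7)^(1/3) = 1.8 x 10^-10 M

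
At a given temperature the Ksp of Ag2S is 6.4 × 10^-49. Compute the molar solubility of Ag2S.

Ag2S(s) ⇌ 2 Ag^+ + S^2-
Ksp = [Ag^+]^2[S^2-]
For each mole of Ag2S that dissolves: [Ag^+] = 2s, [S^2-] = s.
So Ksp = (2s)^2 × s = 4s^3
s = (6.4 × 10^-49 / 4)^(1/3) = 5.4 x 10^-17 M

s = 5.4 x 10^-17 M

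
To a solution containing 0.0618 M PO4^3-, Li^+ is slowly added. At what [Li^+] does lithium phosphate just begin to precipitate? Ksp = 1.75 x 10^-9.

[Li^+] = 3.05e-3 M

Li3PO4(s) <=> 3 Li^+ + PO4^3-
Ksp = [Li^+]^3[PO4^3-]
Precipitation begins when Q = Ksp. With [PO4^3-] = 0.0618 M:
1.75 x 10^-9 = (0.0618) × [Li^+]^3
[Li^+] = (1.75 x 10^-9 / 6.18 × 10^-2)^(1/3) = 3.05 × 10^-3 M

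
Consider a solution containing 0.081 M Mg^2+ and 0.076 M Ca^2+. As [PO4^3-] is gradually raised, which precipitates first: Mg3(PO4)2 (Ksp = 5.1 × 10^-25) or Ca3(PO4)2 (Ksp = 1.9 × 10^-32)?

Ca3(PO4)2

Each salt begins to precipitate when Q = Ksp, i.e. when [PO4^3-] reaches its threshold.
For Mg3(PO4)2: 5.1 × 10^-25 = (0.081)^3 × [PO4^3-]^2  ⇒  [PO4^3-] = 3.1 × 10^-11 M.
For Ca3(PO4)2: 1.9 × 10^-32 = (0.076)^3 × [PO4^3-]^2  ⇒  [PO4^3-] = 6.6 × 10^-15 M.
The salt with the lower threshold [PO4^3-] precipitates first: Ca3(PO4)2.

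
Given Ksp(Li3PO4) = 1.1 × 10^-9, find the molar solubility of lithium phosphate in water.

2.5e-3 M

Li3PO4(s) ⇌ 3 Li^+ + PO4^3-
Ksp = [Li^+]^3[PO4^3-]
With molar solubility s: [Li^+] = 3s, [PO4^3-] = s.
So Ksp = (3s)^3 × s = 27s^4
Solving, s = (1.1 × 10^-9/27)^(1/4) = 2.5 × 10^-3 M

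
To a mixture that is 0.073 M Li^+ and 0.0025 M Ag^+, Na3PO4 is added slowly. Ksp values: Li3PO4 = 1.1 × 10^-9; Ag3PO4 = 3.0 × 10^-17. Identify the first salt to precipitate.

Each salt begins to precipitate when Q = Ksp, i.e. when [PO4^3-] reaches its threshold.
For Li3PO4: 1.1 × 10^-9 = (0.073)^3 × [PO4^3-]  ⇒  [PO4^3-] = 2.8 × 10^-6 M.
For Ag3PO4: 3.0 × 10^-17 = (0.0025)^3 × [PO4^3-]  ⇒  [PO4^3-] = 1.9 × 10^-9 M.
The salt with the lower threshold [PO4^3-] precipitates first: Ag3PO4.

Ag3PO4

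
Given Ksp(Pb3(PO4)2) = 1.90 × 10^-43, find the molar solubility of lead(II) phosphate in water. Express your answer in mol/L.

Pb3(PO4)2(s) ⇌ 3 Pb^2+(aq) + 2 PO4^3-(aq)
Ksp = [Pb^2+]^3[PO4^3-]^2
If s mol/L of Pb3(PO4)2 dissolves, [Pb^2+] = 3s and [PO4^3-] = 2s.
Ksp = (3s)^3(2s)^2 = 108s^5
s = (1.90 × 10^-43 / 108)^(1/5) = 1.12 × 10^-9 M

s = 1.12e-9 M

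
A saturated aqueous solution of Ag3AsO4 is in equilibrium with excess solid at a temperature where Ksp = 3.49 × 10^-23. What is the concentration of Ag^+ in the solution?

[Ag^+] = 3.20e-6 M

Ag3AsO4(s) <=> 3 Ag^+ + AsO4^3-
Ksp = [Ag^+]^3[AsO4^3-]
Let s = molar solubility. Then [Ag^+] = 3s and [AsO4^3-] = s.
Substituting: Ksp = (3s)^3s = 27s^4
s = (3.49 × 10^-23 / 27)^(1/4) = 1.066 × 10^-6 M
[Ag^+] = 3s = 3.20 x 10^-6 M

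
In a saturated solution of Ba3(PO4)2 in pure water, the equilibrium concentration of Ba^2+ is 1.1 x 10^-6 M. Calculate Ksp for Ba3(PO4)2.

Ksp = 7.2 × 10^-31

Ba3(PO4)2(s) ⇌ 3 Ba^2+(aq) + 2 PO4^3-(aq)
Stoichiometry gives [PO4^3-] = (2/3)[Ba^2+] = 7.33 × 10^-7 M.
Ksp = [Ba^2+]^3[PO4^3-]^2
Ksp = (1.1 × 10^-6)^3 × (7.33 × 10^-7)^2 = 7.2 x 10^-31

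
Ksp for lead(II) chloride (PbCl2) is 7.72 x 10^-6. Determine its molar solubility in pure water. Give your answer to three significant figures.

PbCl2(s) ⇌ Pb^2+(aq) + 2 Cl^-(aq)
Ksp = [Pb^2+][Cl^-]^2
If s mol/L of PbCl2 dissolves, [Pb^2+] = s and [Cl^-] = 2s.
Substituting: Ksp = s(2s)^2 = 4s^3
s^3 = 7.72 x 10^-6 / 4, so s = 1.25 × 10^-2 M

s ≈ 0.0125 M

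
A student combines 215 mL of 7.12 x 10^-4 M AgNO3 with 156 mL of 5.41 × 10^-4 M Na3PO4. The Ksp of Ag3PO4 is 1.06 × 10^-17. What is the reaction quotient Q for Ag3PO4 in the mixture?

Total volume = 215 + 156 = 371 mL.
[Ag^+] = 7.12 × 10^-4 × (215/371) = 4.126 x 10^-4 M
[PO4^3-] = 5.41 x 10^-4 × (156/371) = 2.275 x 10^-4 M
Ag3PO4(s) ⇌ 3 Ag^+ + PO4^3-, so Q = [Ag^+]^3[PO4^3-]
Q = (4.126 × 10^-4)^3(2.275 × 10^-4) = 1.60 × 10^-14
Q > Ksp, so Ag3PO4 will precipitate.

Q = 1.60 x 10^-14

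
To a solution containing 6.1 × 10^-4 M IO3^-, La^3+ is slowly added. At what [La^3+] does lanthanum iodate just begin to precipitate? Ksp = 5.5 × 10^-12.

[La^3+] ≈ 2.4e-2 M

La(IO3)3(s) <=> La^3+ + 3 IO3^-
Ksp = [La^3+][IO3^-]^3
Precipitation begins when Q = Ksp. With [IO3^-] = 6.1 × 10^-4 M:
5.5 × 10^-12 = (6.1 × 10^-4)^3 × [La^3+]
[La^3+] = (5.5 × 10^-12 / 2.27 × 10^-10) = 2.4 × 10^-2 M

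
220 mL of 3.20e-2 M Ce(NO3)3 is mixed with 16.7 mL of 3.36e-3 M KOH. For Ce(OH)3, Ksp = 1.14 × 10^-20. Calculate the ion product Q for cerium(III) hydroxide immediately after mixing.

3.96 x 10^-13

Total volume = 220 + 16.7 = 236.7 mL.
[Ce^3+] = 3.20 × 10^-2 × (220/236.7) = 2.974 x 10^-2 M
[OH^-] = 3.36 × 10^-3 × (16.7/236.7) = 2.371 x 10^-4 M
Ce(OH)3(s) ⇌ Ce^3+ + 3 OH^-, so Q = [Ce^3+][OH^-]^3
Q = (2.974 × 10^-2)(2.371 × 10^-4)^3 = 3.96 x 10^-13
Q > Ksp, so Ce(OH)3 will precipitate.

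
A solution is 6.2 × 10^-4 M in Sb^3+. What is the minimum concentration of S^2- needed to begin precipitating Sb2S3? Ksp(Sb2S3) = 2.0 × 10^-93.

Sb2S3(s) <=> 2 Sb^3+ + 3 S^2-
Ksp = [Sb^3+]^2[S^2-]^3
Precipitation begins when Q = Ksp. With [Sb^3+] = 6.2 × 10^-4 M:
2.0 × 10^-93 = (6.2 × 10^-4)^2 × [S^2-]^3
[S^2-] = (2.0 × 10^-93 / 3.84 × 10^-7)^(1/3) = 1.7 × 10^-29 M

[S^2-] = 1.7 x 10^-29 M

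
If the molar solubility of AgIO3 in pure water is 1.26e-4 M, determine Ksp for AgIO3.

AgIO3(s) <=> Ag^+ + IO3^-
If s mol/L of AgIO3 dissolves, [Ag^+] = s and [IO3^-] = s.
Ksp = [Ag^+][IO3^-]
Ksp = (s)(s) = s^2
Ksp = (1.26 x 10^-4)^2 = 1.59 x 10^-8

1.59e-8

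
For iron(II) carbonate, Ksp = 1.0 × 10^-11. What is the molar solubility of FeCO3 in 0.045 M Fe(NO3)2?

2.2 x 10^-10 M

FeCO3(s) ⇌ Fe^2+(aq) + CO3^2-(aq)
Ksp = [Fe^2+][CO3^2-]
Let s = moles of FeCO3 that dissolve per litre. [Fe^2+] = 0.045 + s ≈ 0.045, [CO3^2-] = s (since Fe^2+ from Fe(NO3)2 dominates).
Ksp ≈ 0.045 × s
s = 2.2 × 10^-10 M
Check: s = 2.2 × 10^-10 ≪ 0.045, so the approximation is valid.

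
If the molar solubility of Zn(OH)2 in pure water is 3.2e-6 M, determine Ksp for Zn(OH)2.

Zn(OH)2(s) ⇌ Zn^2+(aq) + 2 OH^-(aq)
For each mole of Zn(OH)2 that dissolves: [Zn^2+] = s, [OH^-] = 2s.
Ksp = [Zn^2+][OH^-]^2
Substituting: Ksp = s(2s)^2 = 4s^3
Ksp = 4 × (3.2 × 10^-6)^3 = 1.3 × 10^-16

Ksp ≈ 1.3e-16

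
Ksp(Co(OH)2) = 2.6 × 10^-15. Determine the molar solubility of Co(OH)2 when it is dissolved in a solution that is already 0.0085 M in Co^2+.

2.8e-7 M

Co(OH)2(s) ⇌ Co^2+ + 2 OH^-
Ksp = [Co^2+][OH^-]^2
Let s be the molar solubility in this solution. [Co^2+] = 0.0085 + s ≈ 0.0085, [OH^-] = 2s (since the Co^2+ already present dominates).
Ksp ≈ 0.0085 × (2s)^2
s = 2.8 × 10^-7 M
Check: s = 2.8 x 10^-7 ≪ 0.0085, so the approximation is valid.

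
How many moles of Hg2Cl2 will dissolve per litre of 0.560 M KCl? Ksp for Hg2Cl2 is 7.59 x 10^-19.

s = 2.42 x 10^-18 M

Hg2Cl2(s) ⇌ Hg2^2+ + 2 Cl^-
Ksp = [Hg2^2+][Cl^-]^2
Let s = moles of Hg2Cl2 that dissolve per litre. [Hg2^2+] = s, [Cl^-] = 0.560 + 2s ≈ 0.560 (since Cl^- from KCl dominates).
Ksp ≈ s × (0.560)^2
s = 2.42 x 10^-18 M
Check: 2s = 4.8 × 10^-18 ≪ 0.560, so the approximation is valid.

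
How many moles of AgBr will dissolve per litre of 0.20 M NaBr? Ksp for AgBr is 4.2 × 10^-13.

s = 2.1 x 10^-12 M

AgBr(s) ⇌ Ag^+(aq) + Br^-(aq)
Ksp = [Ag^+][Br^-]
If s mol/L dissolves here, [Ag^+] = s, [Br^-] = 0.20 + s ≈ 0.20 (common-ion effect: Br^- is already 0.20 M).
Ksp ≈ s × 0.20
s = 2.1 x 10^-12 M
Check: s = 2.1 × 10^-12 ≪ 0.20, so the approximation is valid.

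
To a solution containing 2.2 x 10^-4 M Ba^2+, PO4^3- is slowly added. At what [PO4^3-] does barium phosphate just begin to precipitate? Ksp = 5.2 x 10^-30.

Ba3(PO4)2(s) ⇌ 3 Ba^2+ + 2 PO4^3-
Ksp = [Ba^2+]^3[PO4^3-]^2
Precipitation begins when Q = Ksp. With [Ba^2+] = 2.2 x 10^-4 M:
5.2 x 10^-30 = (2.2 x 10^-4)^3 × [PO4^3-]^2
[PO4^3-] = (5.2 x 10^-30 / 1.06 × 10^-11)^(1/2) = 7.0 × 10^-10 M

[PO4^3-] ≈ 7.0e-10 M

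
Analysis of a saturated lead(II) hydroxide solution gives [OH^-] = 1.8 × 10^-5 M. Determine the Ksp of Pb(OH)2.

Pb(OH)2(s) <=> Pb^2+(aq) + 2 OH^-(aq)
Stoichiometry gives [Pb^2+] = (1/2)[OH^-] = 9.00 × 10^-6 M.
Ksp = [Pb^2+][OH^-]^2
Ksp = 9.00 × 10^-6 × (1.8 × 10^-5)^2 = 2.9 × 10^-15

2.9e-15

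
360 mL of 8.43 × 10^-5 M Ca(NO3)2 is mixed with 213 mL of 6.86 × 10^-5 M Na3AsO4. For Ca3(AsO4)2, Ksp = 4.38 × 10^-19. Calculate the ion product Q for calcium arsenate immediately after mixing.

Total volume = 360 + 213 = 573 mL.
[Ca^2+] = 8.43 × 10^-5 × (360/573) = 5.296 × 10^-5 M
[AsO4^3-] = 6.86 × 10^-5 × (213/573) = 2.550 x 10^-5 M
Ca3(AsO4)2(s) ⇌ 3 Ca^2+(aq) + 2 AsO4^3-(aq), so Q = [Ca^2+]^3[AsO4^3-]^2
Q = (5.296 x 10^-5)^3(2.550 × 10^-5)^2 = 9.66 x 10^-23
Q < Ksp, so no precipitate of Ca3(AsO4)2 forms.

Q = 9.66 × 10^-23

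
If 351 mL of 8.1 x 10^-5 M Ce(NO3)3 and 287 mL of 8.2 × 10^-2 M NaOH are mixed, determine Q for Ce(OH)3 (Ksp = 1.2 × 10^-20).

Q ≈ 2.2 × 10^-9

Total volume = 351 + 287 = 638 mL.
[Ce^3+] = 8.1 × 10^-5 × (351/638) = 4.46 × 10^-5 M
[OH^-] = 8.2 × 10^-2 × (287/638) = 3.69 × 10^-2 M
Ce(OH)3(s) <=> Ce^3+ + 3 OH^-, so Q = [Ce^3+][OH^-]^3
Q = (4.46 x 10^-5)(3.69 x 10^-2)^3 = 2.2 × 10^-9
Q > Ksp, so Ce(OH)3 will precipitate.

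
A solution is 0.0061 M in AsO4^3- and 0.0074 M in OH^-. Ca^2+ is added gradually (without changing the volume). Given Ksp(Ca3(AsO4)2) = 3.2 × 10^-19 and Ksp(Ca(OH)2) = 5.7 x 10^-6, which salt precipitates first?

Ca3(AsO4)2

Each salt begins to precipitate when Q = Ksp, i.e. when [Ca^2+] reaches its threshold.
For Ca3(AsO4)2: 3.2 × 10^-19 = (0.0061)^2 × [Ca^2+]^3  ⇒  [Ca^2+] = 2.0 × 10^-5 M.
For Ca(OH)2: 5.7 x 10^-6 = (0.0074)^2 × [Ca^2+]  ⇒  [Ca^2+] = 1.0 x 10^-1 M.
The salt with the lower threshold [Ca^2+] precipitates first: Ca3(AsO4)2.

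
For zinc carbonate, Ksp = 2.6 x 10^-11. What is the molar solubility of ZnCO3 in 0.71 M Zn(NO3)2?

ZnCO3(s) ⇌ Zn^2+ + CO3^2-
Ksp = [Zn^2+][CO3^2-]
If s mol/L dissolves here, [Zn^2+] = 0.71 + s ≈ 0.71, [CO3^2-] = s (common-ion effect: Zn^2+ is already 0.71 M).
Ksp ≈ 0.71 × s
s = 3.7 × 10^-11 M
Check: s = 3.7 x 10^-11 ≪ 0.71, so the approximation is valid.

3.7 × 10^-11 M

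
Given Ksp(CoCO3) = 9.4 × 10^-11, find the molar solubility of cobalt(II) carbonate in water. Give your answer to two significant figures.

CoCO3(s) <=> Co^2+(aq) + CO3^2-(aq)
Ksp = [Co^2+][CO3^2-]
If s mol/L of CoCO3 dissolves, [Co^2+] = s and [CO3^2-] = s.
Ksp = s × s = s^2
s = √(9.4 × 10^-11) = 9.7 × 10^-6 M

9.7 × 10^-6 M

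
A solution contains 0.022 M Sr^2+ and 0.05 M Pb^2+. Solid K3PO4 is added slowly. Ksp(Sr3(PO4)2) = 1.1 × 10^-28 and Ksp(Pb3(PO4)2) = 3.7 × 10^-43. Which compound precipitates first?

Each salt begins to precipitate when Q = Ksp, i.e. when [PO4^3-] reaches its threshold.
For Sr3(PO4)2: 1.1 × 10^-28 = (0.022)^3 × [PO4^3-]^2  ⇒  [PO4^3-] = 3.2 x 10^-12 M.
For Pb3(PO4)2: 3.7 × 10^-43 = (0.05)^3 × [PO4^3-]^2  ⇒  [PO4^3-] = 5.4 x 10^-20 M.
The salt with the lower threshold [PO4^3-] precipitates first: Pb3(PO4)2.

Pb3(PO4)2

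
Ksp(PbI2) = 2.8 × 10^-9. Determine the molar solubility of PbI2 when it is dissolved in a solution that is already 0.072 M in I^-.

PbI2(s) ⇌ Pb^2+(aq) + 2 I^-(aq)
Ksp = [Pb^2+][I^-]^2
If s mol/L dissolves here, [Pb^2+] = s, [I^-] = 0.072 + 2s ≈ 0.072 (Ksp is small, so little additional dissolves).
Ksp ≈ s × (0.072)^2
s = 5.4 × 10^-7 M
Check: 2s = 1.1 × 10^-6 ≪ 0.072, so the approximation is valid.

s ≈ 5.4 x 10^-7 M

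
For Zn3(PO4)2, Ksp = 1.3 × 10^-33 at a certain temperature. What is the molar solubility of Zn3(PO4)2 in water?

s ≈ 1.0 × 10^-7 M

Zn3(PO4)2(s) <=> 3 Zn^2+(aq) + 2 PO4^3-(aq)
Ksp = [Zn^2+]^3[PO4^3-]^2
Let s = molar solubility. Then [Zn^2+] = 3s and [PO4^3-] = 2s.
Ksp = (3s)^3(2s)^2 = 108s^5
Solving, s = (1.3 × 10^-33/108)^(1/5) = 1.0 × 10^-7 M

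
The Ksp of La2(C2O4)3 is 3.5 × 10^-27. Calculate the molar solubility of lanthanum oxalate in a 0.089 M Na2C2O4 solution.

La2(C2O4)3(s) ⇌ 2 La^3+(aq) + 3 C2O4^2-(aq)
Ksp = [La^3+]^2[C2O4^2-]^3
Let s = moles of La2(C2O4)3 that dissolve per litre. [La^3+] = 2s, [C2O4^2-] = 0.089 + 3s ≈ 0.089 (since C2O4^2- from Na2C2O4 dominates).
Ksp ≈ (2s)^2 × (0.089)^3
s = 1.1 × 10^-12 M
Check: 3s = 3.3 × 10^-12 ≪ 0.089, so the approximation is valid.

s = 1.1 × 10^-12 M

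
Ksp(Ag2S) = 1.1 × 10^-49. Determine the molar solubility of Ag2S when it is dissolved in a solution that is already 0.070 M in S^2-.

Ag2S(s) ⇌ 2 Ag^+(aq) + S^2-(aq)
Ksp = [Ag^+]^2[S^2-]
If s mol/L dissolves here, [Ag^+] = 2s, [S^2-] = 0.070 + s ≈ 0.070 (common-ion effect: S^2- is already 0.070 M).
Ksp ≈ (2s)^2 × 0.070
s = 6.3 × 10^-25 M
Check: s = 6.3 × 10^-25 ≪ 0.070, so the approximation is valid.

s = 6.3 × 10^-25 M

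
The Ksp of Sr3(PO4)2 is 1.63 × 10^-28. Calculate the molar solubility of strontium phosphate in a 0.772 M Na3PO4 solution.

Sr3(PO4)2(s) ⇌ 3 Sr^2+(aq) + 2 PO4^3-(aq)
Ksp = [Sr^2+]^3[PO4^3-]^2
Let s = moles of Sr3(PO4)2 that dissolve per litre. [Sr^2+] = 3s, [PO4^3-] = 0.772 + 2s ≈ 0.772 (common-ion effect: PO4^3- is already 0.772 M).
Ksp ≈ (3s)^3 × (0.772)^2
s = 2.16 × 10^-10 M
Check: 2s = 4.3 x 10^-10 ≪ 0.772, so the approximation is valid.

2.16 x 10^-10 M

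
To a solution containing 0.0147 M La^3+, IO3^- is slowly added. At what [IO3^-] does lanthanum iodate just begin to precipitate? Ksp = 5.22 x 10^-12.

7.08 × 10^-4 M

La(IO3)3(s) ⇌ La^3+(aq) + 3 IO3^-(aq)
Ksp = [La^3+][IO3^-]^3
Precipitation begins when Q = Ksp. With [La^3+] = 0.0147 M:
5.22 x 10^-12 = (0.0147) × [IO3^-]^3
[IO3^-] = (5.22 x 10^-12 / 1.47 x 10^-2)^(1/3) = 7.08 x 10^-4 M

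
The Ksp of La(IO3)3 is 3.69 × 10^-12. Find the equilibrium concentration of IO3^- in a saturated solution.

La(IO3)3(s) ⇌ La^3+(aq) + 3 IO3^-(aq)
Ksp = [La^3+][IO3^-]^3
If s mol/L of La(IO3)3 dissolves, [La^3+] = s and [IO3^-] = 3s.
So Ksp = s × (3s)^3 = 27s^4
s^4 = 3.69 × 10^-12 / 27, so s = 6.080 × 10^-4 M
[IO3^-] = 3s = 1.82 × 10^-3 M

1.82 x 10^-3 M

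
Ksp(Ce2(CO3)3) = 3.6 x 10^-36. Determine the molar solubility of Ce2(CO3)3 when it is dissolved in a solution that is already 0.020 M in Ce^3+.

Ce2(CO3)3(s) ⇌ 2 Ce^3+(aq) + 3 CO3^2-(aq)
Ksp = [Ce^3+]^2[CO3^2-]^3
Let s = moles of Ce2(CO3)3 that dissolve per litre. [Ce^3+] = 0.020 + 2s ≈ 0.020, [CO3^2-] = 3s (Ksp is small, so little additional dissolves).
Ksp ≈ (0.020)^2 × (3s)^3
s = 6.9 × 10^-12 M
Check: 2s = 1.4 x 10^-11 ≪ 0.020, so the approximation is valid.

s = 6.9 x 10^-12 M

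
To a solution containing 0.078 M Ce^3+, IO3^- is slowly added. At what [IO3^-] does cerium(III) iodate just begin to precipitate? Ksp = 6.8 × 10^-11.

[IO3^-] ≈ 9.6 x 10^-4 M

Ce(IO3)3(s) ⇌ Ce^3+(aq) + 3 IO3^-(aq)
Ksp = [Ce^3+][IO3^-]^3
Precipitation begins when Q = Ksp. With [Ce^3+] = 0.078 M:
6.8 × 10^-11 = (0.078) × [IO3^-]^3
[IO3^-] = (6.8 × 10^-11 / 7.8 x 10^-2)^(1/3) = 9.6 x 10^-4 M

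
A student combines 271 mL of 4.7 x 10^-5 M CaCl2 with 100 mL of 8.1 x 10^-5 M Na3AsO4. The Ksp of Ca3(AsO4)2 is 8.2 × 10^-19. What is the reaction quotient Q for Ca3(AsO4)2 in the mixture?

1.9 × 10^-23

Total volume = 271 + 100 = 371 mL.
[Ca^2+] = 4.7 × 10^-5 × (271/371) = 3.43 × 10^-5 M
[AsO4^3-] = 8.1 × 10^-5 × (100/371) = 2.18 × 10^-5 M
Ca3(AsO4)2(s) ⇌ 3 Ca^2+ + 2 AsO4^3-, so Q = [Ca^2+]^3[AsO4^3-]^2
Q = (3.43 × 10^-5)^3(2.18 × 10^-5)^2 = 1.9 × 10^-23
Q < Ksp, so no precipitate of Ca3(AsO4)2 forms.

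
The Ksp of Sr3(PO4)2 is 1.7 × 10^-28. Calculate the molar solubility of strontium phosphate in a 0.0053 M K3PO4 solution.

Sr3(PO4)2(s) ⇌ 3 Sr^2+(aq) + 2 PO4^3-(aq)
Ksp = [Sr^2+]^3[PO4^3-]^2
If s mol/L dissolves here, [Sr^2+] = 3s, [PO4^3-] = 0.0053 + 2s ≈ 0.0053 (common-ion effect: PO4^3- is already 0.0053 M).
Ksp ≈ (3s)^3 × (0.0053)^2
s = 6.1 × 10^-9 M
Check: 2s = 1.2 x 10^-8 ≪ 0.0053, so the approximation is valid.

s = 6.1 × 10^-9 M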